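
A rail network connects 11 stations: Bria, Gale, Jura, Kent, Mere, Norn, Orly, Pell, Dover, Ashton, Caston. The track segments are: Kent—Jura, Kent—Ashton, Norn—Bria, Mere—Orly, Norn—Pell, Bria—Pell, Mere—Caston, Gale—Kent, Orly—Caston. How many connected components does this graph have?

4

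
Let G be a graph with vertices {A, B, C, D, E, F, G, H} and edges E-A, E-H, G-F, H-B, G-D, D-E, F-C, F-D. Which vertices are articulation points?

D, E, F, H

Removing D increases the component count from 1 to 2, so D is a cut vertex.
Removing E increases the component count from 1 to 3, so E is a cut vertex.
Removing F increases the component count from 1 to 2, so F is a cut vertex.
Likewise H is a cut vertex.
By contrast removing B leaves 1 component; it is not a cut vertex. No other vertex is a cut vertex either.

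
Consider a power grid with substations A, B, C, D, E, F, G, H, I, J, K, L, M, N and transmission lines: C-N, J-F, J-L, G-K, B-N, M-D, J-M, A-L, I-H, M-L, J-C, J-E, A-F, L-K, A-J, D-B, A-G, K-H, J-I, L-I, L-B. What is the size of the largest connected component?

14

Starting from A we can reach A, B, C, D, E, F, G, H, I, J, K, L, M, N. That is one component of size 14.
The largest has 14 vertices.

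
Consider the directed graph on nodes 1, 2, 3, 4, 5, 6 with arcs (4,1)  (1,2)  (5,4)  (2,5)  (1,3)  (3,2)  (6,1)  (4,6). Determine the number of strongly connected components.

1

{1, 2, 3, 4, 5, 6} are all mutually reachable — one SCC of size 6.
That gives 1 strongly connected component.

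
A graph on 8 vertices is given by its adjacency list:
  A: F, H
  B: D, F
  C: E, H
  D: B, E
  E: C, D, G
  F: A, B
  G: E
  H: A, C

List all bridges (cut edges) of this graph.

E-G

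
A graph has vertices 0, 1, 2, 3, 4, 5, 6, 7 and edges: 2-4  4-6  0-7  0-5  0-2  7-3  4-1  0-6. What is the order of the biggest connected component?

Starting from 0 we can reach 0, 1, 2, 3, 4, 5, 6, 7. That is one component of size 8.
The largest has 8 vertices.

8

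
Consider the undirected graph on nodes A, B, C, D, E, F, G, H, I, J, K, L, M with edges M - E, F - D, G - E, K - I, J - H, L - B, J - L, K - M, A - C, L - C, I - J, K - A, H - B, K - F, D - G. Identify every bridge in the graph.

none

The edges on the cycle J-H-B-L-J are not bridges since each lies on that cycle.
Every edge lies on some cycle, so there are no bridges.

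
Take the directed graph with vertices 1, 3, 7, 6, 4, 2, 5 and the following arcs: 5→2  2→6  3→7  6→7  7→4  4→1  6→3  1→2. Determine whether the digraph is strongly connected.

No

There is no directed path from 3 to 5, so the graph is not strongly connected.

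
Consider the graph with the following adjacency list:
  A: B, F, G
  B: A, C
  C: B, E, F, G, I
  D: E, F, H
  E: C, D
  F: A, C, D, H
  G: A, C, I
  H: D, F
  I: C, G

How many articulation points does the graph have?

0

Removing I, for instance, still leaves 1 component. No single vertex removal increases the component count — the graph has no articulation points.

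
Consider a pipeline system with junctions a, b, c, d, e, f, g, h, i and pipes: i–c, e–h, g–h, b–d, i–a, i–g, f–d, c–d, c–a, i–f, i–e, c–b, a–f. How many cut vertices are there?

Removing i increases the component count from 1 to 2, so i is a cut vertex.
By contrast removing g leaves 1 component; it is not a cut vertex. No other vertex is a cut vertex either.

1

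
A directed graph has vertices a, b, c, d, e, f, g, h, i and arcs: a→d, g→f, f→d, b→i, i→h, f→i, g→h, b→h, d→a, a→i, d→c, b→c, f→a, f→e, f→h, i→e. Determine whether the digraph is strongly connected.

There is no directed path from b to a, so the graph is not strongly connected.

No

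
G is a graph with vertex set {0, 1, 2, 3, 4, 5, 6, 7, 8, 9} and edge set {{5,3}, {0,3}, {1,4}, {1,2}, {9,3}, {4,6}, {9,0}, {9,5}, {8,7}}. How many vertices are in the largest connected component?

4

Starting from 7 we can reach 7, 8. That is one component of size 2.
Starting from 0 we can reach 0, 3, 5, 9. That is one component of size 4.
Starting from 1 we can reach 1, 2, 4, 6. That is one component of size 4.
The largest has 4 vertices.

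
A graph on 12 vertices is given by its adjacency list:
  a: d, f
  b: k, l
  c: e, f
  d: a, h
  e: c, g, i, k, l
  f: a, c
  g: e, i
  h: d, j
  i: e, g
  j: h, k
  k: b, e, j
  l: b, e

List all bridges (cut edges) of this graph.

The edges on the cycle e-g-i-e are not bridges since each lies on that cycle.
Every edge lies on some cycle, so there are no bridges.

none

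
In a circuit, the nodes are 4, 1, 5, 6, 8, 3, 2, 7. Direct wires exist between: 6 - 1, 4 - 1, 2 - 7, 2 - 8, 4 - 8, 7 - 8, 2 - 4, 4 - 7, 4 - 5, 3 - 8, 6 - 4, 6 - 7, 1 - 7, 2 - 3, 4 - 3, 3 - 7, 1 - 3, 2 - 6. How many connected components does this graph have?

1

Starting from 1 we can reach 1, 2, 3, 4, 5, 6, 7, 8. That is one component of size 8.
Total: 1 component.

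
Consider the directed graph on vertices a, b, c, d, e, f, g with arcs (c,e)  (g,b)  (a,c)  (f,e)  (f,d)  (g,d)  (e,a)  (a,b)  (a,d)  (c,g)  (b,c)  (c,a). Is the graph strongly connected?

No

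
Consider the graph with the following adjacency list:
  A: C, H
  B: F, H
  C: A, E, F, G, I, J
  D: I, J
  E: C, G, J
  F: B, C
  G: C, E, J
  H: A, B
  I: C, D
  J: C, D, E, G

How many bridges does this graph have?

0

The edges on the cycle C-G-E-C are not bridges since each lies on that cycle.
Every edge lies on some cycle, so there are no bridges.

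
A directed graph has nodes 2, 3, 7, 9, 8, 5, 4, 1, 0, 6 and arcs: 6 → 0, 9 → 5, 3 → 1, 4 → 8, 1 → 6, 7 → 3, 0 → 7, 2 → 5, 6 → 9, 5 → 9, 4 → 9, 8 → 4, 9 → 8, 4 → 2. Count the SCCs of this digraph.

{2, 4, 5, 8, 9} are all mutually reachable — one SCC of size 5.
{0, 1, 3, 6, 7} are all mutually reachable — one SCC of size 5.
That gives 2 strongly connected components.

2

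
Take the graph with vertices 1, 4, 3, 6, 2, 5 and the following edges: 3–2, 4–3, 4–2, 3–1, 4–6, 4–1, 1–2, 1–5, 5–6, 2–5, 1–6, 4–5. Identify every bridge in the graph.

none

The edges on the cycle 4-3-2-5-6-4 are not bridges since each lies on that cycle.
Every edge lies on some cycle, so there are no bridges.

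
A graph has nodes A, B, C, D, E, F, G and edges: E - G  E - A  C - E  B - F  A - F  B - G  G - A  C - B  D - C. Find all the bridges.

The edges on the cycle C-B-G-E-C are not bridges since each lies on that cycle.
But removing C - D disconnects C from D — this is a bridge.

C-D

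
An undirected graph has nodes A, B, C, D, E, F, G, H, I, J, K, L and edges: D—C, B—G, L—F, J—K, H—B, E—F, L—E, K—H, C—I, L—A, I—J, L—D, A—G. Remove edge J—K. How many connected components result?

J and K are still connected via J-I-C-D-L-A-G-B-H-K, so the component count stays at 1.

1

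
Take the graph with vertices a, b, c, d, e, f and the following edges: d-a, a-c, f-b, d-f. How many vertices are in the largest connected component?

5

e is isolated — a component by itself.
Starting from a we can reach a, b, c, d, f. That is one component of size 5.
The largest has 5 vertices.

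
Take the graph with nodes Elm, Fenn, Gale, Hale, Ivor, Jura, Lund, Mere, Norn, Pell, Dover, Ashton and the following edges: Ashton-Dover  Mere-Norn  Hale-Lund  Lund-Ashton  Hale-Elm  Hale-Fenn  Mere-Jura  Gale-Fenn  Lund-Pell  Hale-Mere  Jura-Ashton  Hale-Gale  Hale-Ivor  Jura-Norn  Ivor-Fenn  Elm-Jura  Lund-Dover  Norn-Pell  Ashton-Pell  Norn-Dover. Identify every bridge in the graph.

none

The edges on the cycle Hale-Gale-Fenn-Hale are not bridges since each lies on that cycle.
Every edge lies on some cycle, so there are no bridges.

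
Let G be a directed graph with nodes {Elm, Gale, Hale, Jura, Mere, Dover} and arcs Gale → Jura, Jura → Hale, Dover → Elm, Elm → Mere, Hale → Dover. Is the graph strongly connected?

There is no directed path from Hale to Gale, so the graph is not strongly connected.

No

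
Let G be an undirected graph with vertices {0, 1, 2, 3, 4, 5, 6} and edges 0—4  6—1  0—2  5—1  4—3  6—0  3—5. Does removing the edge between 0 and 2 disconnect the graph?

Removing 0—2 leaves no path between 0 and 2: the component count goes from 1 to 2. So it is a bridge.

Yes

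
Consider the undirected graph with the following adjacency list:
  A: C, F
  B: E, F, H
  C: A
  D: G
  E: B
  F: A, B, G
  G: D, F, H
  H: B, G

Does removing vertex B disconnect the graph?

Yes

Deleting B raises the number of components from 1 to 2, so B is a cut vertex.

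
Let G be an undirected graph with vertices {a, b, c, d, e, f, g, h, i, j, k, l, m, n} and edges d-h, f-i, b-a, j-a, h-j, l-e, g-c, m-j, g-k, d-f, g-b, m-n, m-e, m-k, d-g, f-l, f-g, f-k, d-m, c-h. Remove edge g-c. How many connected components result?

g and c are still connected via g-d-h-c, so the component count stays at 1.

1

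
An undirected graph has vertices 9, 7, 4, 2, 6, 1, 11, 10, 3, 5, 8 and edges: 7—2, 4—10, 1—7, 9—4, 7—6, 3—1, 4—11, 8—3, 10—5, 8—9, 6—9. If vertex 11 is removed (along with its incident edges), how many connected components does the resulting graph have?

1

With 11 gone, the remaining components are: {1, 2, 3, 4, 5, 6, 7, 8, 9, 10}.
That is 1 component.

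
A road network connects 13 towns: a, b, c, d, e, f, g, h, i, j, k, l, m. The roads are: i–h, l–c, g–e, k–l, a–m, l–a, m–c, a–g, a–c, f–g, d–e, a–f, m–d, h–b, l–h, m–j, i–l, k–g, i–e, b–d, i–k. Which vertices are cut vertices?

m

Removing m increases the component count from 1 to 2, so m is a cut vertex.
By contrast removing a leaves 1 component; it is not a cut vertex. No other vertex is a cut vertex either.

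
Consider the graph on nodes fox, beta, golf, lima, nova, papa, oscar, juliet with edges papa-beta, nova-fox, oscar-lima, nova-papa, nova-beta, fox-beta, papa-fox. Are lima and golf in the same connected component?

No

The component containing lima is {lima, oscar}, and golf is not in it.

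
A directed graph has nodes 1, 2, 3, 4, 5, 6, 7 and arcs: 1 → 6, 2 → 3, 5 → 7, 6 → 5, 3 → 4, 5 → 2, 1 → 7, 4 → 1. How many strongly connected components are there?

2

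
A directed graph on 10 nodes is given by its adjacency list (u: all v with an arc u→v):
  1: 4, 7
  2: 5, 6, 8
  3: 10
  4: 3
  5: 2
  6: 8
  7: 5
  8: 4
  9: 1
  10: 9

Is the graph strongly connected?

Yes

From 5 we can reach every vertex (1, 2, 3, 4, 5, 6, 7, 8, 9, 10), and every vertex can reach 5 (1, 2, 3, 4, 5, 6, 7, 8, 9, 10). So the whole graph is one strongly connected component.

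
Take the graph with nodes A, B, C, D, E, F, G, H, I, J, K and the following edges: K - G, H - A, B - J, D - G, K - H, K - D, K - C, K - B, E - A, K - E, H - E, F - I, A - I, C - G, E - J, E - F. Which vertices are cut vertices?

Removing K increases the component count from 1 to 2, so K is a cut vertex.
By contrast removing B leaves 1 component; it is not a cut vertex. No other vertex is a cut vertex either.

K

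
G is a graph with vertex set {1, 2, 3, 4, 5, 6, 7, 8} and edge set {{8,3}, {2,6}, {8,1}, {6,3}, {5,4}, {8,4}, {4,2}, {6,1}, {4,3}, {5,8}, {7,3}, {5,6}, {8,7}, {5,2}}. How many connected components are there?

Starting from 1 we can reach 1, 2, 3, 4, 5, 6, 7, 8. That is one component of size 8.
Total: 1 component.

1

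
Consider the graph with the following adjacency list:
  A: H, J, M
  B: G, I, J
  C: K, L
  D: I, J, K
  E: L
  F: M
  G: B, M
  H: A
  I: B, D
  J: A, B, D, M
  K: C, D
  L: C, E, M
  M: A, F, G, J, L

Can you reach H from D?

From D we can reach A, B, C, D, E, F, G, H, I, J, K, L, M, which includes H.

Yes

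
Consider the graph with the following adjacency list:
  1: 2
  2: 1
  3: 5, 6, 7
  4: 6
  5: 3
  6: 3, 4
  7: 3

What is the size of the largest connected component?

Starting from 1 we can reach 1, 2. That is one component of size 2.
Starting from 3 we can reach 3, 4, 5, 6, 7. That is one component of size 5.
The largest has 5 vertices.

5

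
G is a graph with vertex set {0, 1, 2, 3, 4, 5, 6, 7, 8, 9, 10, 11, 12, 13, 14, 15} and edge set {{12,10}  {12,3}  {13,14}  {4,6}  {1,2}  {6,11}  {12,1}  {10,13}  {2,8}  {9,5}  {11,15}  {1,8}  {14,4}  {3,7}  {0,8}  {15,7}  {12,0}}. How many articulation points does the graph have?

1

Removing 12 increases the component count from 2 to 3, so 12 is a cut vertex.
By contrast removing 7 leaves 2 components; it is not a cut vertex. No other vertex is a cut vertex either.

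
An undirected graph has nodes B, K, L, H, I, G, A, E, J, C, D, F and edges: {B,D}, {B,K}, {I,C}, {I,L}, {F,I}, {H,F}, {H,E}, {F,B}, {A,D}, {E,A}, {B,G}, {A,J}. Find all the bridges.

A-J, B-G, B-K, C-I, F-I, I-L

The edges on the cycle H-E-A-D-B-F-H are not bridges since each lies on that cycle.
But removing I - L disconnects I from L; removing C - I disconnects C from I; removing J - A disconnects J from A; removing B - G disconnects B from G — these are bridges.
In total 6 edges are bridges.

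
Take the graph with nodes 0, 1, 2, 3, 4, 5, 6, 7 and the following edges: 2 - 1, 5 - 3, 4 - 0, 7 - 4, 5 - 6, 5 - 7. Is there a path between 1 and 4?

The component containing 1 is {1, 2}, and 4 is not in it.

No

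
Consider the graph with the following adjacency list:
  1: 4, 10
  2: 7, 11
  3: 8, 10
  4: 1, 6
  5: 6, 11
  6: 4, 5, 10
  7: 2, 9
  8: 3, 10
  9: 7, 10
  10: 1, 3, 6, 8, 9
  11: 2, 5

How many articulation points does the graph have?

1

Removing 10 increases the component count from 1 to 2, so 10 is a cut vertex.
By contrast removing 9 leaves 1 component; it is not a cut vertex. No other vertex is a cut vertex either.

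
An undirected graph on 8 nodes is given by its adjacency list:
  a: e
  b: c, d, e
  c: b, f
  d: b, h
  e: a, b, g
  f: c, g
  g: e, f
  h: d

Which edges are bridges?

a-e, b-d, d-h

The edges on the cycle c-f-g-e-b-c are not bridges since each lies on that cycle.
But removing b-d disconnects b from d; removing d-h disconnects d from h; removing e-a disconnects e from a — these are bridges.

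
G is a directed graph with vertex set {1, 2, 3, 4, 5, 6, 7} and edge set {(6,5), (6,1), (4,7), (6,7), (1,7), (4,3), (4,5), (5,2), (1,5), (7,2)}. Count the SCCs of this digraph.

7

{1} is an SCC by itself.
{2} is an SCC by itself.
{3} is an SCC by itself.
{7} is an SCC by itself.
{5} is an SCC by itself.
(and 2 more singleton SCCs)
That gives 7 strongly connected components.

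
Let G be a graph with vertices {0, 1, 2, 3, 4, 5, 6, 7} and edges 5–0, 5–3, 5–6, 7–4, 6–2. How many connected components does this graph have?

1 is isolated — a component by itself.
Starting from 4 we can reach 4, 7. That is one component of size 2.
Starting from 0 we can reach 0, 2, 3, 5, 6. That is one component of size 5.
Total: 3 components.

3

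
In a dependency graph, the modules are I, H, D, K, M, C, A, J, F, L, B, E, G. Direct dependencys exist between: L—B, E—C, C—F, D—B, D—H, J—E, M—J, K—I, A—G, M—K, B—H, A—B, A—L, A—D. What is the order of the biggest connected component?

7

Starting from A we can reach A, B, D, G, H, L. That is one component of size 6.
Starting from C we can reach C, E, F, I, J, K, M. That is one component of size 7.
The largest has 7 vertices.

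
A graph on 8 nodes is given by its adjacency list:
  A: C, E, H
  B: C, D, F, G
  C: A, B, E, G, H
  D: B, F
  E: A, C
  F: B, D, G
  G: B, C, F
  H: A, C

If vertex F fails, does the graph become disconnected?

Deleting F leaves 1 component (was 1) (its neighbors B, D, G remain connected to each other), so F is not a cut vertex.

No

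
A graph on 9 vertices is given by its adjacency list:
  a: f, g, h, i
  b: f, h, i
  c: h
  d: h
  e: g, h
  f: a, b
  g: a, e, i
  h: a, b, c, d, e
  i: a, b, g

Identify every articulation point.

h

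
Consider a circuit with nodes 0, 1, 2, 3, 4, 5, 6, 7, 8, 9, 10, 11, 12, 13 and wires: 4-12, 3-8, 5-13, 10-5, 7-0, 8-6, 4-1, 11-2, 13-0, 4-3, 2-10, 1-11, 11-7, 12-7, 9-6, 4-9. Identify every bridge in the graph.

The edges on the cycle 4-3-8-6-9-4 are not bridges since each lies on that cycle.
Every edge lies on some cycle, so there are no bridges.

none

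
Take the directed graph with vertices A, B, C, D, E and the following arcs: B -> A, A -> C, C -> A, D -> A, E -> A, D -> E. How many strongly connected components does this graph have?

{A, C} are all mutually reachable — one SCC of size 2.
{D} is an SCC by itself.
{B} is an SCC by itself.
{E} is an SCC by itself.
That gives 4 strongly connected components.

4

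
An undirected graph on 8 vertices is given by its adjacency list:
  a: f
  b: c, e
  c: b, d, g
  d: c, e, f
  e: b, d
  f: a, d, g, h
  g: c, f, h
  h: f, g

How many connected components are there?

1

Starting from a we can reach a, b, c, d, e, f, g, h. That is one component of size 8.
Total: 1 component.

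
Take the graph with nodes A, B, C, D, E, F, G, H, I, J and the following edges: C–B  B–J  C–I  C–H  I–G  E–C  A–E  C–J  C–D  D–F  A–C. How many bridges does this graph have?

The edges on the cycle C-B-J-C are not bridges since each lies on that cycle.
But removing H–C disconnects H from C; removing D–F disconnects D from F; removing C–I disconnects C from I; removing C–D disconnects C from D — these are bridges.
In total 5 edges are bridges.

5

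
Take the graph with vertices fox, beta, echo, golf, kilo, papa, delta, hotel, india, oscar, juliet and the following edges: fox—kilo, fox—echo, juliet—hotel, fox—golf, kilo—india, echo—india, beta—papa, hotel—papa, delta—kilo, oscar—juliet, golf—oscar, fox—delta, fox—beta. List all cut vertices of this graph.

fox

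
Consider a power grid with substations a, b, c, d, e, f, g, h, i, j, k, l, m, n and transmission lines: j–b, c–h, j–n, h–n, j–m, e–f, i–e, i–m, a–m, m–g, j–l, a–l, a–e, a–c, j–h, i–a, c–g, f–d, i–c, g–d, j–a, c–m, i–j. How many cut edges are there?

The edges on the cycle i-j-h-c-i are not bridges since each lies on that cycle.
But removing j–b disconnects j from b — this is a bridge.

1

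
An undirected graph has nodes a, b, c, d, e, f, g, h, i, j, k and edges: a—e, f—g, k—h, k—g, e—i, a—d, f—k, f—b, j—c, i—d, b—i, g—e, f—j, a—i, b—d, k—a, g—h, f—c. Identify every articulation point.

Removing f increases the component count from 1 to 2, so f is a cut vertex.
By contrast removing j leaves 1 component; it is not a cut vertex. No other vertex is a cut vertex either.

f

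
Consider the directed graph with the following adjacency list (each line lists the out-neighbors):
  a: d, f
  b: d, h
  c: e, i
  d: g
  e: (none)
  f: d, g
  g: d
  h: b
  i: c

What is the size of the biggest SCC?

2

{c, i} are all mutually reachable — one SCC of size 2.
{d, g} are all mutually reachable — one SCC of size 2.
{b, h} are all mutually reachable — one SCC of size 2.
{f} is an SCC by itself.
{a} is an SCC by itself.
(and 1 more singleton SCC)
The largest has 2 vertices.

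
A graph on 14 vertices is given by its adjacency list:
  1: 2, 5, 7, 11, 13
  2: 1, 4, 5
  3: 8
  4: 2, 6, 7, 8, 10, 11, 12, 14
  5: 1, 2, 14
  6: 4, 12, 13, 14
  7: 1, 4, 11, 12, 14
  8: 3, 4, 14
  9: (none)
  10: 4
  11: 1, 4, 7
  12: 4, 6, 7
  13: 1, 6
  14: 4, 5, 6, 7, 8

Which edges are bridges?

10-4, 3-8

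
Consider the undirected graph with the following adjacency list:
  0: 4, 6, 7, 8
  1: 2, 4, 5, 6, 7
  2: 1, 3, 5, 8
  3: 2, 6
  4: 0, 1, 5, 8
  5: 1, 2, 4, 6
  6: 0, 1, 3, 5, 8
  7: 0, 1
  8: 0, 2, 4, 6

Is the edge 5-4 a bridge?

After removing 5-4, the path 5-1-4 still connects them, so the edge is not a bridge.

No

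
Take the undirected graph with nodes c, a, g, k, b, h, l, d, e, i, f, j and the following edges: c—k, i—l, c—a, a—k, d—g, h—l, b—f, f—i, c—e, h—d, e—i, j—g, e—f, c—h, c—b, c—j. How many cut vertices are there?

Removing c increases the component count from 1 to 2, so c is a cut vertex.
By contrast removing e leaves 1 component; it is not a cut vertex. No other vertex is a cut vertex either.

1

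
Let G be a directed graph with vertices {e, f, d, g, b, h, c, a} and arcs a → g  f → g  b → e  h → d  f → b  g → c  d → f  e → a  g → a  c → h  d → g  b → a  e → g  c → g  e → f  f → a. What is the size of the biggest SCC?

{a, b, c, d, e, f, g, h} are all mutually reachable — one SCC of size 8.
The largest has 8 vertices.

8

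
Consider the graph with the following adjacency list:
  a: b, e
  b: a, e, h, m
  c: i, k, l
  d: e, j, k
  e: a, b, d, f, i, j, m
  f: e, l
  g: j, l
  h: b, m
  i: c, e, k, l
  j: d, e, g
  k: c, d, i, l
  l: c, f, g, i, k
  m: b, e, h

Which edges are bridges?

none

The edges on the cycle i-c-k-i are not bridges since each lies on that cycle.
Every edge lies on some cycle, so there are no bridges.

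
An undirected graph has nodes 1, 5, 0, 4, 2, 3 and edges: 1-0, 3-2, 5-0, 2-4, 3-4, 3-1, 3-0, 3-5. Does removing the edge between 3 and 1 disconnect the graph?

No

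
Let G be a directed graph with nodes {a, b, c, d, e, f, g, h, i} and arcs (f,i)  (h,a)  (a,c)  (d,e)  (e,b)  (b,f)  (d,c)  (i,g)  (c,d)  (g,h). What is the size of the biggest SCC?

9

{a, b, c, d, e, f, g, h, i} are all mutually reachable — one SCC of size 9.
The largest has 9 vertices.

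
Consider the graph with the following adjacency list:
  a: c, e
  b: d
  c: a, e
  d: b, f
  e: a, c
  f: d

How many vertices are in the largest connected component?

Starting from a we can reach a, c, e. That is one component of size 3.
Starting from b we can reach b, d, f. That is one component of size 3.
The largest has 3 vertices.

3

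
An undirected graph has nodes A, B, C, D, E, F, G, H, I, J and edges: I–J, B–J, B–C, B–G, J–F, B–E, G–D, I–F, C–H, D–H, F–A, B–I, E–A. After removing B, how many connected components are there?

2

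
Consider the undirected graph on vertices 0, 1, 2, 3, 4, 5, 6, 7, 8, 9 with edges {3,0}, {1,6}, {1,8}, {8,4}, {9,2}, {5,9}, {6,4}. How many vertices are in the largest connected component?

7 is isolated — a component by itself.
Starting from 0 we can reach 0, 3. That is one component of size 2.
Starting from 2 we can reach 2, 5, 9. That is one component of size 3.
Starting from 1 we can reach 1, 4, 6, 8. That is one component of size 4.
The largest has 4 vertices.

4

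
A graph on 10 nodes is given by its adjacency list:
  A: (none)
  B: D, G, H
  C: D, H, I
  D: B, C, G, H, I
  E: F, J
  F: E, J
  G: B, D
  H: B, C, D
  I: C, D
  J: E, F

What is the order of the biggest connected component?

A is isolated — a component by itself.
Starting from E we can reach E, F, J. That is one component of size 3.
Starting from B we can reach B, C, D, G, H, I. That is one component of size 6.
The largest has 6 vertices.

6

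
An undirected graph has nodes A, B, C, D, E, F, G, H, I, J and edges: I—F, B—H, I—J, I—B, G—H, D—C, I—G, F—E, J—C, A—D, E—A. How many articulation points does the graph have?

1

Removing I increases the component count from 1 to 2, so I is a cut vertex.
By contrast removing C leaves 1 component; it is not a cut vertex. No other vertex is a cut vertex either.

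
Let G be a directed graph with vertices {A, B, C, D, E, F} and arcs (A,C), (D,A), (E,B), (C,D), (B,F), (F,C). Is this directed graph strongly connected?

There is no directed path from A to F, so the graph is not strongly connected.

No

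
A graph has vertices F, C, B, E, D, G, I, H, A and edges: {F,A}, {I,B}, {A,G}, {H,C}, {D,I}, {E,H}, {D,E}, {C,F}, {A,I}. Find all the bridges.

The edges on the cycle D-E-H-C-F-A-I-D are not bridges since each lies on that cycle.
But removing B - I disconnects B from I; removing A - G disconnects A from G — these are bridges.

A-G, B-I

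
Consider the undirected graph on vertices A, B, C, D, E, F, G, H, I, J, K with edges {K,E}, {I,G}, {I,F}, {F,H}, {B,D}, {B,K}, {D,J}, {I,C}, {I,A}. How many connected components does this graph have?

2

Starting from B we can reach B, D, E, J, K. That is one component of size 5.
Starting from A we can reach A, C, F, G, H, I. That is one component of size 6.
Total: 2 components.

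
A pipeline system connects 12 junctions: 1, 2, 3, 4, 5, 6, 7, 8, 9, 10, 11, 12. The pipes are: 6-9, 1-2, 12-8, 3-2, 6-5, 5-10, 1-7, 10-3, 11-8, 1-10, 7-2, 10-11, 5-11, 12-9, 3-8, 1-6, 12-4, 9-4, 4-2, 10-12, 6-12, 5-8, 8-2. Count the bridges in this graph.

0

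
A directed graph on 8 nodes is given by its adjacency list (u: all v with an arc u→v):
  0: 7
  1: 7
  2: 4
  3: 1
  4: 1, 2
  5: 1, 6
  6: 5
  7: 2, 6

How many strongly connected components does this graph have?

{1, 2, 4, 5, 6, 7} are all mutually reachable — one SCC of size 6.
{3} is an SCC by itself.
{0} is an SCC by itself.
That gives 3 strongly connected components.

3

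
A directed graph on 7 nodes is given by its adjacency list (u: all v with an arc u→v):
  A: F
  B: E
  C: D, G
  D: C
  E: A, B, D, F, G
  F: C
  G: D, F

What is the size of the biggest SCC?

{C, D, F, G} are all mutually reachable — one SCC of size 4.
{B, E} are all mutually reachable — one SCC of size 2.
{A} is an SCC by itself.
The largest has 4 vertices.

4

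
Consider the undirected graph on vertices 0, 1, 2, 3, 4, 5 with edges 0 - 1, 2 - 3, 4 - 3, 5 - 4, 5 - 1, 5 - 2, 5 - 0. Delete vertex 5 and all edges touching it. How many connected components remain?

2

With 5 gone, the remaining components are: {0, 1}; {2, 3, 4}.
That is 2 components.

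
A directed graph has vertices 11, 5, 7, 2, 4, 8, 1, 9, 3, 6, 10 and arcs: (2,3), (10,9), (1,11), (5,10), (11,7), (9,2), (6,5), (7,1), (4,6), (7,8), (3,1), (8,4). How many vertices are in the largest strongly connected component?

{1, 2, 3, 4, 5, 6, 7, 8, 9, 10, 11} are all mutually reachable — one SCC of size 11.
The largest has 11 vertices.

11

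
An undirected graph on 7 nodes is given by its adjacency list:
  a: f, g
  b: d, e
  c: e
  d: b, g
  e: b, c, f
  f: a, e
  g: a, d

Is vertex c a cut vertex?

No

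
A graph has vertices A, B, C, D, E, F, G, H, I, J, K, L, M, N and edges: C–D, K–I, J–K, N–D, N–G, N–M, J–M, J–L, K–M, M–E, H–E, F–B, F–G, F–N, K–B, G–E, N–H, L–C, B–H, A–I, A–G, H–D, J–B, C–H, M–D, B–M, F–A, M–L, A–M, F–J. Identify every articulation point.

none

Removing H, for instance, still leaves 1 component. No single vertex removal increases the component count — the graph has no articulation points.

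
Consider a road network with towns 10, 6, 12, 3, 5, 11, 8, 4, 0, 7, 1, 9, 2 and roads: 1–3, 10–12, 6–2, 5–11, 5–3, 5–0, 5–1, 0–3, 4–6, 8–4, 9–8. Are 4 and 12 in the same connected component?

No

The component containing 4 is {2, 4, 6, 8, 9}, and 12 is not in it.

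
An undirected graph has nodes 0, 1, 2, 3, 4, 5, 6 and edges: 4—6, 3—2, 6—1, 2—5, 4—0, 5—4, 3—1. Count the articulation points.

Removing 4 increases the component count from 1 to 2, so 4 is a cut vertex.
By contrast removing 3 leaves 1 component; it is not a cut vertex. No other vertex is a cut vertex either.

1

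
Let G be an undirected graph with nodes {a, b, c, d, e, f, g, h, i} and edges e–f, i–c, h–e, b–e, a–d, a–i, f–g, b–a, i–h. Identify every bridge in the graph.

The edges on the cycle b-a-i-h-e-b are not bridges since each lies on that cycle.
But removing a–d disconnects a from d; removing g–f disconnects g from f; removing e–f disconnects e from f; removing i–c disconnects i from c — these are bridges.

a-d, c-i, e-f, f-g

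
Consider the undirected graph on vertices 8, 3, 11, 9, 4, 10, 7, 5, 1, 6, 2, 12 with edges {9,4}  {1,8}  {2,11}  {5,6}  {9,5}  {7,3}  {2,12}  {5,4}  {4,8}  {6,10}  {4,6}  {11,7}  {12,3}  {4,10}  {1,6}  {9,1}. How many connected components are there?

Starting from 2 we can reach 2, 3, 7, 11, 12. That is one component of size 5.
Starting from 1 we can reach 1, 4, 5, 6, 8, 9, 10. That is one component of size 7.
Total: 2 components.

2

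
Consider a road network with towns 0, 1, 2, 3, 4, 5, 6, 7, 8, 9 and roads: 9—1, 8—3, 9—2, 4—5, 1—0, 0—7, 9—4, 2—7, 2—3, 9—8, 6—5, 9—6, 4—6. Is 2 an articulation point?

No

Deleting 2 leaves 1 component (was 1) (its neighbors 3, 7, 9 remain connected to each other), so 2 is not a cut vertex.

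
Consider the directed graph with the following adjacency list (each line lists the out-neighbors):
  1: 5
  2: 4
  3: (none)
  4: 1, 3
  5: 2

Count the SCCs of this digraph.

2

{1, 2, 4, 5} are all mutually reachable — one SCC of size 4.
{3} is an SCC by itself.
That gives 2 strongly connected components.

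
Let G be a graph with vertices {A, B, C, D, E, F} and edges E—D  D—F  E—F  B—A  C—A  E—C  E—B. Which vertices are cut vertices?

E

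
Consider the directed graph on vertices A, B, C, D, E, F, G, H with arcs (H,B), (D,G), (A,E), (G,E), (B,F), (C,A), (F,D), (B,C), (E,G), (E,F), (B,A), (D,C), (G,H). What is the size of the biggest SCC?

8

{A, B, C, D, E, F, G, H} are all mutually reachable — one SCC of size 8.
The largest has 8 vertices.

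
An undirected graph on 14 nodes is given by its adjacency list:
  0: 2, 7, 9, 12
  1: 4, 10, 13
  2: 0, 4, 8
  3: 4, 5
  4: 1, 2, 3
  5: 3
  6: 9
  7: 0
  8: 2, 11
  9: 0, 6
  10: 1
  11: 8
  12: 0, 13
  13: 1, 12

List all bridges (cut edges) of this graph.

The edges on the cycle 1-13-12-0-2-4-1 are not bridges since each lies on that cycle.
But removing 6-9 disconnects 6 from 9; removing 2-8 disconnects 2 from 8; removing 0-9 disconnects 0 from 9; removing 11-8 disconnects 11 from 8 — these are bridges.
In total 8 edges are bridges.

0-7, 0-9, 1-10, 11-8, 2-8, 3-4, 3-5, 6-9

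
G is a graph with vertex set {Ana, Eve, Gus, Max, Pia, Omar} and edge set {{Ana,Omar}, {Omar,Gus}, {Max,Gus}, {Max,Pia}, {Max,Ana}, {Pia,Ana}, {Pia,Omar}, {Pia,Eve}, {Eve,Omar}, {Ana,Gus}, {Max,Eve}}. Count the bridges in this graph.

The edges on the cycle Pia-Eve-Omar-Pia are not bridges since each lies on that cycle.
Every edge lies on some cycle, so there are no bridges.

0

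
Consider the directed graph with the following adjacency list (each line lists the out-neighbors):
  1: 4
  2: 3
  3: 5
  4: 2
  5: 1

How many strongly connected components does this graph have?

1

{1, 2, 3, 4, 5} are all mutually reachable — one SCC of size 5.
That gives 1 strongly connected component.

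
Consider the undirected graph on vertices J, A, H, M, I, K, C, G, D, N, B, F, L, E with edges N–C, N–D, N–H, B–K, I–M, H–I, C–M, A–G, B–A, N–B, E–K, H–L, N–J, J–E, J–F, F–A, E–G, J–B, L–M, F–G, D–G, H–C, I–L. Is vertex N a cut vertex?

Deleting N raises the number of components from 1 to 2, so N is a cut vertex.

Yes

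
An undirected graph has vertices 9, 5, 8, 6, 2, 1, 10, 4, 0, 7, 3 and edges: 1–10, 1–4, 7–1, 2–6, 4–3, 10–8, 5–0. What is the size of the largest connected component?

9 is isolated — a component by itself.
Starting from 0 we can reach 0, 5. That is one component of size 2.
Starting from 2 we can reach 2, 6. That is one component of size 2.
Starting from 1 we can reach 1, 3, 4, 7, 8, 10. That is one component of size 6.
The largest has 6 vertices.

6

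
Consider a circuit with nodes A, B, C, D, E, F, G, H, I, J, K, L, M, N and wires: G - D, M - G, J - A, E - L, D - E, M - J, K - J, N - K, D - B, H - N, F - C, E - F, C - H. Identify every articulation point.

Removing D increases the component count from 2 to 3, so D is a cut vertex.
Removing E increases the component count from 2 to 3, so E is a cut vertex.
Removing J increases the component count from 2 to 3, so J is a cut vertex.
By contrast removing K leaves 2 components; it is not a cut vertex. No other vertex is a cut vertex either.

D, E, J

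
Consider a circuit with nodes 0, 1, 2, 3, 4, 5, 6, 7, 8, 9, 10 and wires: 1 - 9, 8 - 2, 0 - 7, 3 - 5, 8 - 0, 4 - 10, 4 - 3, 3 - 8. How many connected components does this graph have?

6 is isolated — a component by itself.
Starting from 1 we can reach 1, 9. That is one component of size 2.
Starting from 0 we can reach 0, 2, 3, 4, 5, 7, 8, 10. That is one component of size 8.
Total: 3 components.

3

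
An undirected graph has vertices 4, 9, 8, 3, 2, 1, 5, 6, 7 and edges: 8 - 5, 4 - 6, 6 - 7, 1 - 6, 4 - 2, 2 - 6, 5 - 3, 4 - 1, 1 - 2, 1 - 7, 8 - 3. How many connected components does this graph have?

3

9 is isolated — a component by itself.
Starting from 3 we can reach 3, 5, 8. That is one component of size 3.
Starting from 1 we can reach 1, 2, 4, 6, 7. That is one component of size 5.
Total: 3 components.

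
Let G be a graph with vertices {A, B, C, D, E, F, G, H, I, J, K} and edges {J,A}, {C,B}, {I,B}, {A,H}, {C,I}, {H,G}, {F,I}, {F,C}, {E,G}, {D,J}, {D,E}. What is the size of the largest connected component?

6

K is isolated — a component by itself.
Starting from B we can reach B, C, F, I. That is one component of size 4.
Starting from A we can reach A, D, E, G, H, J. That is one component of size 6.
The largest has 6 vertices.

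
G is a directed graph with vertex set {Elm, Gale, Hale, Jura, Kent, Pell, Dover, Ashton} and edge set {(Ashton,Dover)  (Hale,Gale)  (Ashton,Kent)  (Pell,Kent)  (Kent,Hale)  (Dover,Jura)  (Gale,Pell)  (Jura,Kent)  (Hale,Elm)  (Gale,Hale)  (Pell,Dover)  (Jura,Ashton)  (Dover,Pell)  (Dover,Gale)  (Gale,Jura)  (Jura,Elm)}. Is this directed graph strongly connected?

No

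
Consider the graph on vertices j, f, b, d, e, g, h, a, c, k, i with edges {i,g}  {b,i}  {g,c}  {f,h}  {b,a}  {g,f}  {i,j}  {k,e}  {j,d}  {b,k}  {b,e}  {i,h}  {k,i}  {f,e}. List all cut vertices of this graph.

b, g, i, j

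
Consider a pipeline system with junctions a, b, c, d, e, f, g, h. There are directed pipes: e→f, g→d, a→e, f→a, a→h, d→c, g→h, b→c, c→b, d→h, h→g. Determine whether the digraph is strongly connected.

No

There is no directed path from c to e, so the graph is not strongly connected.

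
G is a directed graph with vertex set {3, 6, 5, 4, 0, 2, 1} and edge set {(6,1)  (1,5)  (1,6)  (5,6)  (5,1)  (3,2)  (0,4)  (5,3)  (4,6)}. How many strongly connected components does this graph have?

{1, 5, 6} are all mutually reachable — one SCC of size 3.
{4} is an SCC by itself.
{0} is an SCC by itself.
{2} is an SCC by itself.
{3} is an SCC by itself.
That gives 5 strongly connected components.

5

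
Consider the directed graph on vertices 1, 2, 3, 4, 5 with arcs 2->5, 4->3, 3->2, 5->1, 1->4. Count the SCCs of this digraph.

1

{1, 2, 3, 4, 5} are all mutually reachable — one SCC of size 5.
That gives 1 strongly connected component.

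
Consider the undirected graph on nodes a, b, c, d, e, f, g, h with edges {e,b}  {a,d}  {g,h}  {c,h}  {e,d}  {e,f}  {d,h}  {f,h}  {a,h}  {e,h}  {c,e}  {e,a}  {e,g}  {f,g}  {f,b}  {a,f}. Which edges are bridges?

none

The edges on the cycle e-a-f-g-h-d-e are not bridges since each lies on that cycle.
Every edge lies on some cycle, so there are no bridges.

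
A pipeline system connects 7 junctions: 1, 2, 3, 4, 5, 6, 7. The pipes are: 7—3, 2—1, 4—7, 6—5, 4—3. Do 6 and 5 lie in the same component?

Yes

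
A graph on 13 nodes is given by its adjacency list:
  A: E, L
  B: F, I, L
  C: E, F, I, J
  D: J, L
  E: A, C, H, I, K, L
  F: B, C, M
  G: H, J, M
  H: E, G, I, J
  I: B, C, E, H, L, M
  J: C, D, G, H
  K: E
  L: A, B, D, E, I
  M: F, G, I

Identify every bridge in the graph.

E-K

The edges on the cycle C-I-B-L-D-J-C are not bridges since each lies on that cycle.
But removing E-K disconnects E from K — this is a bridge.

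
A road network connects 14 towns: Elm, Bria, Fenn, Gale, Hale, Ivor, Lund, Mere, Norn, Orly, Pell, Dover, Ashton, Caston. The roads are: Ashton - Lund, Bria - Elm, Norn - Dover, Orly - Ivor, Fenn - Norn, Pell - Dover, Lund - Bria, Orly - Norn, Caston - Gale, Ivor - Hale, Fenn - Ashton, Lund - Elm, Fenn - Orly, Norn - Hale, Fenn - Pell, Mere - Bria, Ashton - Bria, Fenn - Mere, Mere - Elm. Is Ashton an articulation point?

Deleting Ashton leaves 2 components (was 2), so Ashton is not a cut vertex.

No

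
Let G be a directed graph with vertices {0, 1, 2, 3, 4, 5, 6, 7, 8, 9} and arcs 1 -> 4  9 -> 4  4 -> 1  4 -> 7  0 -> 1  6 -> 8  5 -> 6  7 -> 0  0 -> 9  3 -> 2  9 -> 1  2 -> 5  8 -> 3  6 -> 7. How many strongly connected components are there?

{0, 1, 4, 7, 9} are all mutually reachable — one SCC of size 5.
{2, 3, 5, 6, 8} are all mutually reachable — one SCC of size 5.
That gives 2 strongly connected components.

2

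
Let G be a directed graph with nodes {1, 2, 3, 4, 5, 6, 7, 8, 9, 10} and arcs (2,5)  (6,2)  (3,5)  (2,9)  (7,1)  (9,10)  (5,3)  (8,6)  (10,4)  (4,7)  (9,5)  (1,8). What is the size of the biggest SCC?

8

{1, 2, 4, 6, 7, 8, 9, 10} are all mutually reachable — one SCC of size 8.
{3, 5} are all mutually reachable — one SCC of size 2.
The largest has 8 vertices.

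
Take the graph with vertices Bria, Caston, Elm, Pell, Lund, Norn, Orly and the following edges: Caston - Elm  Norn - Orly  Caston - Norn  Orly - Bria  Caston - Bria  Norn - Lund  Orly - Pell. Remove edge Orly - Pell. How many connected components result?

Before removal there is 1 component.
Orly - Pell is a bridge — removing it separates Orly's side from Pell's side.
After removal: 2 components.

2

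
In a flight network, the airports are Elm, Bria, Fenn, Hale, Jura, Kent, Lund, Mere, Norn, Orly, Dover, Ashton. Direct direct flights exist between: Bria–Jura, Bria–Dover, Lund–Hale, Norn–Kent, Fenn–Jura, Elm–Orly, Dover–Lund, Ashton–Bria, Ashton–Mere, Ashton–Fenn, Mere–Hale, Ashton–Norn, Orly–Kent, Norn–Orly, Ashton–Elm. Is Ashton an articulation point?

Deleting Ashton raises the number of components from 1 to 2, so Ashton is a cut vertex.

Yes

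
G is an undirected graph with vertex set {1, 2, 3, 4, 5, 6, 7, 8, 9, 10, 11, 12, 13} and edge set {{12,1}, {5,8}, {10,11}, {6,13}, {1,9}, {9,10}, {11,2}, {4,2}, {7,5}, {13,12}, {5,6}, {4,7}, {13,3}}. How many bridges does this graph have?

2

The edges on the cycle 4-7-5-6-13-12-1-9-10-11-2-4 are not bridges since each lies on that cycle.
But removing 13-3 disconnects 13 from 3; removing 5-8 disconnects 5 from 8 — these are bridges.
That makes 2 bridges.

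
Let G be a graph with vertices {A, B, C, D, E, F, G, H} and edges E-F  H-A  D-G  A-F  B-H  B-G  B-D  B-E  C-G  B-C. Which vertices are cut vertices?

B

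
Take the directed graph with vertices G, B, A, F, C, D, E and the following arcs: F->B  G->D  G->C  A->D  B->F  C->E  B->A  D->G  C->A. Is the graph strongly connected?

No

There is no directed path from A to B, so the graph is not strongly connected.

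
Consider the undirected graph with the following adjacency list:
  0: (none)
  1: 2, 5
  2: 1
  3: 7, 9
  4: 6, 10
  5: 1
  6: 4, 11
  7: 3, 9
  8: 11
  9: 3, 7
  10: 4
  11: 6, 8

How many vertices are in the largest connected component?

5

0 is isolated — a component by itself.
Starting from 1 we can reach 1, 2, 5. That is one component of size 3.
Starting from 3 we can reach 3, 7, 9. That is one component of size 3.
Starting from 4 we can reach 4, 6, 8, 10, 11. That is one component of size 5.
The largest has 5 vertices.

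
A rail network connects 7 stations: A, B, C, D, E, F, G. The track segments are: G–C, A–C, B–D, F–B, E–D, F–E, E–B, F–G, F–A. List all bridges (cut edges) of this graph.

The edges on the cycle F-A-C-G-F are not bridges since each lies on that cycle.
Every edge lies on some cycle, so there are no bridges.

none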